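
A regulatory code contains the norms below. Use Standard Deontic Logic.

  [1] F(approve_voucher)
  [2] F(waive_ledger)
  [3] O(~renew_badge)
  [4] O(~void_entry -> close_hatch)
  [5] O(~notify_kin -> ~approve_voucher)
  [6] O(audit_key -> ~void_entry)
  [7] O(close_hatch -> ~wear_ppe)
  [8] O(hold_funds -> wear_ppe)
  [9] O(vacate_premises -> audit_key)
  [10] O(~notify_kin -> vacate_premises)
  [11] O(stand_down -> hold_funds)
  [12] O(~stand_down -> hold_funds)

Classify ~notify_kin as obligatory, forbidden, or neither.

Premises 11 and 12 are O(stand_down -> hold_funds) and O(~stand_down -> hold_funds); every ideal world satisfies stand_down or ~stand_down, so in either case hold_funds holds — hence O(hold_funds).
Premise 8 is O(hold_funds -> wear_ppe); since O(hold_funds), deontic closure gives O(wear_ppe).
The contrapositive of premise 7 (O(close_hatch -> ~wear_ppe)) is O(wear_ppe -> ~close_hatch), and O(wear_ppe) is already established, so O(~close_hatch).
Premise 4 is O(~void_entry -> close_hatch); contrapositively O(~close_hatch -> void_entry). Since O(~close_hatch) holds, K gives O(void_entry).
The contrapositive of premise 6 (O(audit_key -> ~void_entry)) is O(void_entry -> ~audit_key), and O(void_entry) is already established, so O(~audit_key).
Premise 9 is O(vacate_premises -> audit_key); contrapositively O(~audit_key -> ~vacate_premises). Since O(~audit_key) holds, K gives O(~vacate_premises).
Premise 10 is O(~notify_kin -> vacate_premises); contrapositively O(~vacate_premises -> notify_kin). Since O(~vacate_premises) holds, K gives O(notify_kin).
Premises 1, 2, 3, 5 do not contribute to this derivation.
Thus O(notify_kin), which is F(~notify_kin): ~notify_kin is forbidden.

Forbidden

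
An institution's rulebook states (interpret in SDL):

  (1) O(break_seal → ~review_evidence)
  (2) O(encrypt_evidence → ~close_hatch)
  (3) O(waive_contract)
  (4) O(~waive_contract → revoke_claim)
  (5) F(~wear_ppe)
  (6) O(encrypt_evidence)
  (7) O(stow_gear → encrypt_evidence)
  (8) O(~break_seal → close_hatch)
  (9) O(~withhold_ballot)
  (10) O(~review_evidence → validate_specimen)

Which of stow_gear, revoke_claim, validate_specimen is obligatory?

validate_specimen

Premise 6 gives O(encrypt_evidence).
Premise 2 is O(encrypt_evidence → ~close_hatch); since O(encrypt_evidence), deontic closure gives O(~close_hatch).
Premise 8, O(~break_seal → close_hatch), contraposes to O(~close_hatch → break_seal); with O(~close_hatch) we get O(break_seal).
Premise 1 is O(break_seal → ~review_evidence); since O(break_seal), deontic closure gives O(~review_evidence).
From O(~review_evidence) and premise 10, O(~review_evidence → validate_specimen), we obtain O(validate_specimen).
So O(validate_specimen) holds — validate_specimen is obligatory. None of the other listed options is made obligatory by any chain of premises.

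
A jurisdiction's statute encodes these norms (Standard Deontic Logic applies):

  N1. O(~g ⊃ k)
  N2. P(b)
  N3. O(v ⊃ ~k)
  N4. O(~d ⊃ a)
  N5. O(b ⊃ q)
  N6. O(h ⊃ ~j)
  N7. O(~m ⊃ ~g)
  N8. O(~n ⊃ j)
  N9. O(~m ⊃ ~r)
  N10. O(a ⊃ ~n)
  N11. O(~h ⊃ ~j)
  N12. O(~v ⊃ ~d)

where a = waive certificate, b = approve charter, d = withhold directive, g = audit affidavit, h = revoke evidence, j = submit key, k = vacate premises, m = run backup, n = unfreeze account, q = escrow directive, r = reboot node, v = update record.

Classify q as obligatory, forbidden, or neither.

Neither

Premise 5 is O(b ⊃ q), but O(b) is not derivable from the premises (the permission P(b) asserts only ~O(~b), not O(b)), so it does not yield O(q).
No premise or chain of K-axiom applications forces O(q), and none forces O(~q). So q is neither obligatory nor forbidden under these norms.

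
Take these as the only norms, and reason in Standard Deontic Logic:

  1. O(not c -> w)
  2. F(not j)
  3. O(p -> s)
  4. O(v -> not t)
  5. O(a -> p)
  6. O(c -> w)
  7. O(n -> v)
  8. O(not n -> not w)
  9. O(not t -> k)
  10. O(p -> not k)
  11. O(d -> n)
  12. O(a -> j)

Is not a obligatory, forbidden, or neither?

Premises 6 and 1 cover both cases: O(c -> w) and O(not c -> w). Since c ∨ not c is a tautology, O(w) follows.
Premise 8 is O(not n -> not w); contrapositively O(w -> n). Since O(w) holds, K gives O(n).
From O(n) and premise 7, O(n -> v), we obtain O(v).
From O(v) and premise 4, O(v -> not t), we obtain O(not t).
From O(not t) and premise 9, O(not t -> k), we obtain O(k).
The contrapositive of premise 10 (O(p -> not k)) is O(k -> not p), and O(k) is already established, so O(not p).
Premise 5, O(a -> p), contraposes to O(not p -> not a); with O(not p) we get O(not a).
Premises 2, 3, 11, 12 do not contribute to this derivation.
Hence not a is obligatory.

Obligatory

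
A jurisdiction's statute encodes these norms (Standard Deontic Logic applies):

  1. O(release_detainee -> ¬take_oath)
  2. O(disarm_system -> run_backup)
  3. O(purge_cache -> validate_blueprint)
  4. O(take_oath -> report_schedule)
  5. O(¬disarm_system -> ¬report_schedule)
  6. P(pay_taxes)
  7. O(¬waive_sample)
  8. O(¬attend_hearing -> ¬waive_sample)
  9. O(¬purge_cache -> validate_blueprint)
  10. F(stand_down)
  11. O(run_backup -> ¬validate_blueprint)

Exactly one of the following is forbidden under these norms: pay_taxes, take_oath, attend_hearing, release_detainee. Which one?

take_oath

Premises 9 and 3 are O(¬purge_cache -> validate_blueprint) and O(purge_cache -> validate_blueprint); every ideal world satisfies ¬purge_cache or purge_cache, so in either case validate_blueprint holds — hence O(validate_blueprint).
Premise 11 is O(run_backup -> ¬validate_blueprint); contrapositively O(validate_blueprint -> ¬run_backup). Since O(validate_blueprint) holds, K gives O(¬run_backup).
Premise 2 is O(disarm_system -> run_backup); contrapositively O(¬run_backup -> ¬disarm_system). Since O(¬run_backup) holds, K gives O(¬disarm_system).
Applying K to premise 5 (O(¬disarm_system -> ¬report_schedule)) and O(¬disarm_system) yields O(¬report_schedule).
Premise 4, O(take_oath -> report_schedule), contraposes to O(¬report_schedule -> ¬take_oath); with O(¬report_schedule) we get O(¬take_oath).
So O(¬take_oath) holds, i.e. take_oath is forbidden. None of the other listed options is forbidden under the premises.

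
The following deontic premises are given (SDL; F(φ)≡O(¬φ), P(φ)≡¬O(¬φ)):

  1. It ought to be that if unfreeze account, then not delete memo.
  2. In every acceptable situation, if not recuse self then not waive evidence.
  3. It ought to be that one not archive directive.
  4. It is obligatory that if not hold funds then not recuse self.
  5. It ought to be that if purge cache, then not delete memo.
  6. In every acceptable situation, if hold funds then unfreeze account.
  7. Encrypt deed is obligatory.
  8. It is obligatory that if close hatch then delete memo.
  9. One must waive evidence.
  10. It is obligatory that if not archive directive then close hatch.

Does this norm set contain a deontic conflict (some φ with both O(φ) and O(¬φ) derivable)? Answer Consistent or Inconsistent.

Inconsistent

From premise 9 we have O(waive_evidence).
Premise 2, O(¬recuse_self → ¬waive_evidence), contraposes to O(waive_evidence → recuse_self); with O(waive_evidence) we get O(recuse_self).
The contrapositive of premise 4 (O(¬hold_funds → ¬recuse_self)) is O(recuse_self → hold_funds), and O(recuse_self) is already established, so O(hold_funds).
Applying K to premise 6 (O(hold_funds → unfreeze_account)) and O(hold_funds) yields O(unfreeze_account).
With premise 1, O(unfreeze_account → ¬delete_memo), the K-axiom yields O(¬delete_memo).
Premise 8 is O(close_hatch → delete_memo); contrapositively O(¬delete_memo → ¬close_hatch). Since O(¬delete_memo) holds, K gives O(¬close_hatch).
Premise 10, O(¬archive_directive → close_hatch), contraposes to O(¬close_hatch → archive_directive); with O(¬close_hatch) we get O(archive_directive).
However, premise 3 gives O(¬archive_directive).
We now have both O(archive_directive) and O(¬archive_directive) — archive_directive is simultaneously obligatory and forbidden, violating the D-axiom.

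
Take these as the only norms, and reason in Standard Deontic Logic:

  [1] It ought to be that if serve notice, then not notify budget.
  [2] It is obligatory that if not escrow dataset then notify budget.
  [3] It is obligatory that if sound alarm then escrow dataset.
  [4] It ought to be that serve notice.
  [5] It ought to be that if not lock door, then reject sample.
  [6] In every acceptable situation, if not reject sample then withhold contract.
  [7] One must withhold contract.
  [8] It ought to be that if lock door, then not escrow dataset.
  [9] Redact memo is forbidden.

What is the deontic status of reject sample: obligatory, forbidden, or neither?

From premise 4 we have O(serve_notice).
Premise 1 is O(serve_notice → ¬notify_budget); since O(serve_notice), deontic closure gives O(¬notify_budget).
Premise 2, O(¬escrow_dataset → notify_budget), contraposes to O(¬notify_budget → escrow_dataset); with O(¬notify_budget) we get O(escrow_dataset).
The contrapositive of premise 8 (O(lock_door → ¬escrow_dataset)) is O(escrow_dataset → ¬lock_door), and O(escrow_dataset) is already established, so O(¬lock_door).
Premise 5 is O(¬lock_door → reject_sample); since O(¬lock_door), deontic closure gives O(reject_sample).
Premises 3, 6, 7, 9 do not contribute to this derivation.
Hence reject_sample is obligatory.

Obligatory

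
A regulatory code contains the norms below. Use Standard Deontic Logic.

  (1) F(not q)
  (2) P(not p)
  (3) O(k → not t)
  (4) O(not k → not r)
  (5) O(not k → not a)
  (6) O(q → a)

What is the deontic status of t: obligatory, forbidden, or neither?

F(not q) at premise 1 means O(q).
Premise 6 is O(q → a); since O(q), deontic closure gives O(a).
Premise 5, O(not k → not a), contraposes to O(a → k); with O(a) we get O(k).
Applying K to premise 3 (O(k → not t)) and O(k) yields O(not t).
Premises 2, 4 do not contribute to this derivation.
Thus O(not t), which is F(t): t is forbidden.

Forbidden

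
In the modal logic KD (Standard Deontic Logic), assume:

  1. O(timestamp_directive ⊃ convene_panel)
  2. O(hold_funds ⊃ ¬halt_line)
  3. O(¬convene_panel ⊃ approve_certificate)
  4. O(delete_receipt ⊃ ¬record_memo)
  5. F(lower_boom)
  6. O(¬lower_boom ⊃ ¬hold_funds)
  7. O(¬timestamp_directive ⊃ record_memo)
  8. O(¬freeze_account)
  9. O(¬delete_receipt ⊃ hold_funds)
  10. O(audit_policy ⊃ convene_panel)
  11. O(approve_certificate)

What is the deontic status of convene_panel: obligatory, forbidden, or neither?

Premise 5 is F(lower_boom), i.e. O(¬lower_boom).
Applying K to premise 6 (O(¬lower_boom ⊃ ¬hold_funds)) and O(¬lower_boom) yields O(¬hold_funds).
Premise 9, O(¬delete_receipt ⊃ hold_funds), contraposes to O(¬hold_funds ⊃ delete_receipt); with O(¬hold_funds) we get O(delete_receipt).
Premise 4 is O(delete_receipt ⊃ ¬record_memo); since O(delete_receipt), deontic closure gives O(¬record_memo).
Premise 7, O(¬timestamp_directive ⊃ record_memo), contraposes to O(¬record_memo ⊃ timestamp_directive); with O(¬record_memo) we get O(timestamp_directive).
From O(timestamp_directive) and premise 1, O(timestamp_directive ⊃ convene_panel), we obtain O(convene_panel).
Premises 2, 3, 8, 10, 11 do not contribute to this derivation.
Hence convene_panel is obligatory.

Obligatory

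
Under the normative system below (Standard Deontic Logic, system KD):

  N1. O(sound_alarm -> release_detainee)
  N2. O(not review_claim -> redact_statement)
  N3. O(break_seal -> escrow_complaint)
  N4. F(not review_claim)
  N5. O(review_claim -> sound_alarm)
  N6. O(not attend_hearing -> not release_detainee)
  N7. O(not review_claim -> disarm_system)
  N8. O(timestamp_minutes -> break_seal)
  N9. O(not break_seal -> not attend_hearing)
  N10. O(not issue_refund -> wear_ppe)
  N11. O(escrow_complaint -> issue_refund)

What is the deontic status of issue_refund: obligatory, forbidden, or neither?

Premise 4 is F(not review_claim), i.e. O(review_claim).
With premise 5, O(review_claim -> sound_alarm), the K-axiom yields O(sound_alarm).
With premise 1, O(sound_alarm -> release_detainee), the K-axiom yields O(release_detainee).
Premise 6, O(not attend_hearing -> not release_detainee), contraposes to O(release_detainee -> attend_hearing); with O(release_detainee) we get O(attend_hearing).
Premise 9 is O(not break_seal -> not attend_hearing); contrapositively O(attend_hearing -> break_seal). Since O(attend_hearing) holds, K gives O(break_seal).
Premise 3 is O(break_seal -> escrow_complaint); since O(break_seal), deontic closure gives O(escrow_complaint).
From O(escrow_complaint) and premise 11, O(escrow_complaint -> issue_refund), we obtain O(issue_refund).
Premises 2, 7, 8, 10 do not contribute to this derivation.
Hence issue_refund is obligatory.

Obligatory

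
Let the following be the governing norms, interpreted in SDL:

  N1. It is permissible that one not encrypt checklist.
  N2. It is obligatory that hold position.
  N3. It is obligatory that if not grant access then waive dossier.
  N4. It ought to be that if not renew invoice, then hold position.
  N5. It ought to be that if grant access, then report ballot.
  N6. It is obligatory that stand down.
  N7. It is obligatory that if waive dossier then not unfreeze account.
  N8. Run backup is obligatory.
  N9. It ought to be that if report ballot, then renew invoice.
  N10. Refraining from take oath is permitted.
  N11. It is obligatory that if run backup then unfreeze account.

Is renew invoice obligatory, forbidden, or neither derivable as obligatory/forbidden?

Premise 8 gives O(run_backup).
With premise 11, O(run_backup → unfreeze_account), the K-axiom yields O(unfreeze_account).
Premise 7, O(waive_dossier → ¬unfreeze_account), contraposes to O(unfreeze_account → ¬waive_dossier); with O(unfreeze_account) we get O(¬waive_dossier).
Premise 3, O(¬grant_access → waive_dossier), contraposes to O(¬waive_dossier → grant_access); with O(¬waive_dossier) we get O(grant_access).
With premise 5, O(grant_access → report_ballot), the K-axiom yields O(report_ballot).
Applying K to premise 9 (O(report_ballot → renew_invoice)) and O(report_ballot) yields O(renew_invoice).
Premises 1, 2, 4, 6, 10 do not contribute to this derivation.
Hence renew_invoice is obligatory.

Obligatory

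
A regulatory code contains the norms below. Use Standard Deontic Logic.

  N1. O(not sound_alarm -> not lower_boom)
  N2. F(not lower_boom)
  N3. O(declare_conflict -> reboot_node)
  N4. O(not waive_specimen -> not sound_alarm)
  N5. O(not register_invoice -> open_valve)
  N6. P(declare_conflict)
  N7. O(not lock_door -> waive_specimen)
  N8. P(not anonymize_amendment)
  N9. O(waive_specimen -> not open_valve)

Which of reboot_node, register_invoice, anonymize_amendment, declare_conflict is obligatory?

Premise 2, F(not lower_boom), is equivalent to O(lower_boom).
Premise 1 is O(not sound_alarm -> not lower_boom); contrapositively O(lower_boom -> sound_alarm). Since O(lower_boom) holds, K gives O(sound_alarm).
The contrapositive of premise 4 (O(not waive_specimen -> not sound_alarm)) is O(sound_alarm -> waive_specimen), and O(sound_alarm) is already established, so O(waive_specimen).
With premise 9, O(waive_specimen -> not open_valve), the K-axiom yields O(not open_valve).
The contrapositive of premise 5 (O(not register_invoice -> open_valve)) is O(not open_valve -> register_invoice), and O(not open_valve) is already established, so O(register_invoice).
So O(register_invoice) holds — register_invoice is obligatory. None of the other listed options is made obligatory by any chain of premises.

register_invoice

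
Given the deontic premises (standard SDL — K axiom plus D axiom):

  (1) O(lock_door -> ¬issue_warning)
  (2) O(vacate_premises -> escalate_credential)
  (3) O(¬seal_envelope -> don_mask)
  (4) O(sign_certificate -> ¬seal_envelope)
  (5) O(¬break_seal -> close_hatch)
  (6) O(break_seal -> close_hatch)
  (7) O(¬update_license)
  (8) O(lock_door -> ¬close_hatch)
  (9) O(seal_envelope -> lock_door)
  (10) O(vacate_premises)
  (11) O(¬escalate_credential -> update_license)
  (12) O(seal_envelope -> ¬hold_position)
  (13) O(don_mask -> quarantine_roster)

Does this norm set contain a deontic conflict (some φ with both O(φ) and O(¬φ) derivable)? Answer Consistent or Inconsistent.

Consistent

Premise 11 is O(¬escalate_credential -> update_license), but O(¬escalate_credential) is not derivable from the premises, so it does not yield O(update_license).
So O(update_license) is not derivable, and the apparent clash with O(¬update_license) does not arise.
A world satisfying every obligation exists (e.g. break_seal=false, close_hatch=true, don_mask=true, escalate_credential=true, hold_position=false, issue_warning=false, lock_door=false, quarantine_roster=true, seal_envelope=false, sign_certificate=false, update_license=false, vacate_premises=true); no atom is both obligatory and forbidden, so the set is consistent.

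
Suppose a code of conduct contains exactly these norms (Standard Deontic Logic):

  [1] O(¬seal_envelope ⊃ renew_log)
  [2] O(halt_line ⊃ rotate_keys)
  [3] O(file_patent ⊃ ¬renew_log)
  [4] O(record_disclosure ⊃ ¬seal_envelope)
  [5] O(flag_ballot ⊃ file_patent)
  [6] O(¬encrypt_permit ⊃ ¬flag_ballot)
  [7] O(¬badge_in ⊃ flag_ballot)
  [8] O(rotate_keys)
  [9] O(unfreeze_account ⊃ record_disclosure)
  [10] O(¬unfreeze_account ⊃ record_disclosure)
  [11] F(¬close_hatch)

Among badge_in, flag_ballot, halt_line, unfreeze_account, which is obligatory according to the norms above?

Premises 9 and 10 cover both cases: O(unfreeze_account ⊃ record_disclosure) and O(¬unfreeze_account ⊃ record_disclosure). Since unfreeze_account ∨ ¬unfreeze_account is a tautology, O(record_disclosure) follows.
Premise 4 is O(record_disclosure ⊃ ¬seal_envelope); since O(record_disclosure), deontic closure gives O(¬seal_envelope).
Premise 1 is O(¬seal_envelope ⊃ renew_log); since O(¬seal_envelope), deontic closure gives O(renew_log).
Premise 3, O(file_patent ⊃ ¬renew_log), contraposes to O(renew_log ⊃ ¬file_patent); with O(renew_log) we get O(¬file_patent).
The contrapositive of premise 5 (O(flag_ballot ⊃ file_patent)) is O(¬file_patent ⊃ ¬flag_ballot), and O(¬file_patent) is already established, so O(¬flag_ballot).
Premise 7, O(¬badge_in ⊃ flag_ballot), contraposes to O(¬flag_ballot ⊃ badge_in); with O(¬flag_ballot) we get O(badge_in).
So O(badge_in) holds — badge_in is obligatory. None of the other listed options is made obligatory by any chain of premises.

badge_in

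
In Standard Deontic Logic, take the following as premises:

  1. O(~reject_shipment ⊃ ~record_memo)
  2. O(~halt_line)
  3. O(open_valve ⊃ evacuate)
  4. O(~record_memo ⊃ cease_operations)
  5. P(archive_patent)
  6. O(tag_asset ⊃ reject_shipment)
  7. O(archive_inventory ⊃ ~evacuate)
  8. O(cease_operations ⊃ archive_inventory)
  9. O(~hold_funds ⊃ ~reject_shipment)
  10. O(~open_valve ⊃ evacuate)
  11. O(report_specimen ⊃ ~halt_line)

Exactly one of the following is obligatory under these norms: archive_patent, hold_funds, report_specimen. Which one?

hold_funds

Premises 10 and 3 are O(~open_valve ⊃ evacuate) and O(open_valve ⊃ evacuate); every ideal world satisfies ~open_valve or open_valve, so in either case evacuate holds — hence O(evacuate).
The contrapositive of premise 7 (O(archive_inventory ⊃ ~evacuate)) is O(evacuate ⊃ ~archive_inventory), and O(evacuate) is already established, so O(~archive_inventory).
Premise 8, O(cease_operations ⊃ archive_inventory), contraposes to O(~archive_inventory ⊃ ~cease_operations); with O(~archive_inventory) we get O(~cease_operations).
The contrapositive of premise 4 (O(~record_memo ⊃ cease_operations)) is O(~cease_operations ⊃ record_memo), and O(~cease_operations) is already established, so O(record_memo).
Premise 1 is O(~reject_shipment ⊃ ~record_memo); contrapositively O(record_memo ⊃ reject_shipment). Since O(record_memo) holds, K gives O(reject_shipment).
Premise 9 is O(~hold_funds ⊃ ~reject_shipment); contrapositively O(reject_shipment ⊃ hold_funds). Since O(reject_shipment) holds, K gives O(hold_funds).
So O(hold_funds) holds — hold_funds is obligatory. None of the other listed options is made obligatory by any chain of premises.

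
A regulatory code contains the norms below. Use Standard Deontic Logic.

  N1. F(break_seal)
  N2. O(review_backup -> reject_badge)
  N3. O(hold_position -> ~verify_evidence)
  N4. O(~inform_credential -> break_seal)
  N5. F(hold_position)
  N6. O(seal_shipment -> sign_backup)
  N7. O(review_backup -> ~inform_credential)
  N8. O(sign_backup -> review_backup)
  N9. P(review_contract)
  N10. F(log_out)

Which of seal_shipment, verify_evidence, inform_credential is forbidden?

Premise 1, F(break_seal), is equivalent to O(~break_seal).
The contrapositive of premise 4 (O(~inform_credential -> break_seal)) is O(~break_seal -> inform_credential), and O(~break_seal) is already established, so O(inform_credential).
Premise 7, O(review_backup -> ~inform_credential), contraposes to O(inform_credential -> ~review_backup); with O(inform_credential) we get O(~review_backup).
The contrapositive of premise 8 (O(sign_backup -> review_backup)) is O(~review_backup -> ~sign_backup), and O(~review_backup) is already established, so O(~sign_backup).
The contrapositive of premise 6 (O(seal_shipment -> sign_backup)) is O(~sign_backup -> ~seal_shipment), and O(~sign_backup) is already established, so O(~seal_shipment).
So O(~seal_shipment) holds, i.e. seal_shipment is forbidden. None of the other listed options is forbidden under the premises.

seal_shipment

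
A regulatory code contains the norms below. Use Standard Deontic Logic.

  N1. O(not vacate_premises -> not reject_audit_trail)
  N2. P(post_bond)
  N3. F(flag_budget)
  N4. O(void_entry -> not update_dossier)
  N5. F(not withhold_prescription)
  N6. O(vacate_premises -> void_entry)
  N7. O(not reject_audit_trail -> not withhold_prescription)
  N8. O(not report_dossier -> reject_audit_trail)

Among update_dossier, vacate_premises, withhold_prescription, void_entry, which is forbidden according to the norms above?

update_dossier

F(not withhold_prescription) at premise 5 means O(withhold_prescription).
Premise 7, O(not reject_audit_trail -> not withhold_prescription), contraposes to O(withhold_prescription -> reject_audit_trail); with O(withhold_prescription) we get O(reject_audit_trail).
Premise 1, O(not vacate_premises -> not reject_audit_trail), contraposes to O(reject_audit_trail -> vacate_premises); with O(reject_audit_trail) we get O(vacate_premises).
Premise 6 is O(vacate_premises -> void_entry); since O(vacate_premises), deontic closure gives O(void_entry).
From O(void_entry) and premise 4, O(void_entry -> not update_dossier), we obtain O(not update_dossier).
So O(not update_dossier) holds, i.e. update_dossier is forbidden. None of the other listed options is forbidden under the premises.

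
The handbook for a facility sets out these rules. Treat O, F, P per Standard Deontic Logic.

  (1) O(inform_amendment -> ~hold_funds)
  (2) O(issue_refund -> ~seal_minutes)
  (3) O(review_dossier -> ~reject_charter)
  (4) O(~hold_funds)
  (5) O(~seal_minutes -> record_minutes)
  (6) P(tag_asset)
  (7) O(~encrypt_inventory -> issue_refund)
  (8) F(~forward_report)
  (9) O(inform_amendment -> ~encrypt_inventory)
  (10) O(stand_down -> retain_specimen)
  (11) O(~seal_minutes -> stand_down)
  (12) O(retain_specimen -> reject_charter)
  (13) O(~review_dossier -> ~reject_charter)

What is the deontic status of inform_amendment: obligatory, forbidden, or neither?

Premises 13 and 3 are O(~review_dossier -> ~reject_charter) and O(review_dossier -> ~reject_charter); every ideal world satisfies ~review_dossier or review_dossier, so in either case ~reject_charter holds — hence O(~reject_charter).
Premise 12, O(retain_specimen -> reject_charter), contraposes to O(~reject_charter -> ~retain_specimen); with O(~reject_charter) we get O(~retain_specimen).
Premise 10 is O(stand_down -> retain_specimen); contrapositively O(~retain_specimen -> ~stand_down). Since O(~retain_specimen) holds, K gives O(~stand_down).
Premise 11 is O(~seal_minutes -> stand_down); contrapositively O(~stand_down -> seal_minutes). Since O(~stand_down) holds, K gives O(seal_minutes).
Premise 2 is O(issue_refund -> ~seal_minutes); contrapositively O(seal_minutes -> ~issue_refund). Since O(seal_minutes) holds, K gives O(~issue_refund).
The contrapositive of premise 7 (O(~encrypt_inventory -> issue_refund)) is O(~issue_refund -> encrypt_inventory), and O(~issue_refund) is already established, so O(encrypt_inventory).
Premise 9 is O(inform_amendment -> ~encrypt_inventory); contrapositively O(encrypt_inventory -> ~inform_amendment). Since O(encrypt_inventory) holds, K gives O(~inform_amendment).
Premises 1, 4, 5, 6, 8 do not contribute to this derivation.
Thus O(~inform_amendment), which is F(inform_amendment): inform_amendment is forbidden.

Forbidden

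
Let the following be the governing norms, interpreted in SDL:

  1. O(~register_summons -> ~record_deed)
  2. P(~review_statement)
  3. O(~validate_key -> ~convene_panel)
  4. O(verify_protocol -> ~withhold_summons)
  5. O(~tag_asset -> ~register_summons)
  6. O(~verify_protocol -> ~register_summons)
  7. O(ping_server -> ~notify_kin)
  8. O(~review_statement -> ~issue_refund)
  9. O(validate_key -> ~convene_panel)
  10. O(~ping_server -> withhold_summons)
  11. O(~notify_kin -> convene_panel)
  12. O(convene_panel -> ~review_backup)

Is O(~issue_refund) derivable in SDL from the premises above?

No

Premise 8 is O(~review_statement -> ~issue_refund), but O(~review_statement) is not derivable from the premises (the permission P(~review_statement) asserts only ~O(review_statement), not O(~review_statement)), so it does not yield O(~issue_refund).
No other premise forces O(~issue_refund). An ideal world satisfying every premise can still have ~issue_refund false, so O(~issue_refund) is not derivable.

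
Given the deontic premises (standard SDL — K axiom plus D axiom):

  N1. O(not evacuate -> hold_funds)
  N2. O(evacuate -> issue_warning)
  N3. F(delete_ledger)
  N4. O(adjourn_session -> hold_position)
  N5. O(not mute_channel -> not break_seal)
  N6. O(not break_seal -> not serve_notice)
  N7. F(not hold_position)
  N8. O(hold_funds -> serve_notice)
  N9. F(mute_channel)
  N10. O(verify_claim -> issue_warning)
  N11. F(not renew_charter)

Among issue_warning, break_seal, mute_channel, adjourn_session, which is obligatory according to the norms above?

F(mute_channel) at premise 9 means O(not mute_channel).
Premise 5 is O(not mute_channel -> not break_seal); since O(not mute_channel), deontic closure gives O(not break_seal).
Premise 6 is O(not break_seal -> not serve_notice); since O(not break_seal), deontic closure gives O(not serve_notice).
The contrapositive of premise 8 (O(hold_funds -> serve_notice)) is O(not serve_notice -> not hold_funds), and O(not serve_notice) is already established, so O(not hold_funds).
The contrapositive of premise 1 (O(not evacuate -> hold_funds)) is O(not hold_funds -> evacuate), and O(not hold_funds) is already established, so O(evacuate).
With premise 2, O(evacuate -> issue_warning), the K-axiom yields O(issue_warning).
So O(issue_warning) holds — issue_warning is obligatory. None of the other listed options is made obligatory by any chain of premises.

issue_warning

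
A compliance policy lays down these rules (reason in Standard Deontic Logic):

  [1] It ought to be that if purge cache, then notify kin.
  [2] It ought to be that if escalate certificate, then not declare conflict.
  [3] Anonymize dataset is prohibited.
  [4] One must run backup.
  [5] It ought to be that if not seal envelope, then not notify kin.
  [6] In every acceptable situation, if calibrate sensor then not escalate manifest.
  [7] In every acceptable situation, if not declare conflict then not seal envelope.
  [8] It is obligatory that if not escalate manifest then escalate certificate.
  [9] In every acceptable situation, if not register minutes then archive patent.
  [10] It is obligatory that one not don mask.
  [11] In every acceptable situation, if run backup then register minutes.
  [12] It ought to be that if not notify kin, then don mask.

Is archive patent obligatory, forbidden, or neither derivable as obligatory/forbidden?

Neither

Premise 9 is O(¬register_minutes → archive_patent), but O(¬register_minutes) is not derivable from the premises, so it does not yield O(archive_patent).
No premise or chain of K-axiom applications forces O(archive_patent), and none forces O(¬archive_patent). So archive_patent is neither obligatory nor forbidden under these norms.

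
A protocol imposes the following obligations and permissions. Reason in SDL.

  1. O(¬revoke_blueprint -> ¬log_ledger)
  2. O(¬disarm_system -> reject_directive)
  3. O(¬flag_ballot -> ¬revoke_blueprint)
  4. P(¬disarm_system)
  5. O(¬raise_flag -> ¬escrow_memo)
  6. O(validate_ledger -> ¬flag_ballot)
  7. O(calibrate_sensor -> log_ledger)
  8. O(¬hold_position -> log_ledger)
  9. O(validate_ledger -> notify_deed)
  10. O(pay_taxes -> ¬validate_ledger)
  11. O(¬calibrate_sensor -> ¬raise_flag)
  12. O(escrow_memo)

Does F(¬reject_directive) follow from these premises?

No

Premise 2 is O(¬disarm_system -> reject_directive), but O(¬disarm_system) is not derivable from the premises (the permission P(¬disarm_system) asserts only ¬O(disarm_system), not O(¬disarm_system)), so it does not yield O(reject_directive).
No other premise forces O(reject_directive). An ideal world satisfying every premise can still have ¬reject_directive true, so F(¬reject_directive) is not derivable.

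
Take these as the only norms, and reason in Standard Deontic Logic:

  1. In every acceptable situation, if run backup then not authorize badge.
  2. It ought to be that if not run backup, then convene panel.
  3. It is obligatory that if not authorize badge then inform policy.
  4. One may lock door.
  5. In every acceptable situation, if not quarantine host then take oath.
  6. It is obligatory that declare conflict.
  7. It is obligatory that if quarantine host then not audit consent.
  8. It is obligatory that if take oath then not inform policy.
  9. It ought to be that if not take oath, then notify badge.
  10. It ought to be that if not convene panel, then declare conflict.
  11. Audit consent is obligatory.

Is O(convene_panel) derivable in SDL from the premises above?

From premise 11 we have O(audit_consent).
Premise 7, O(quarantine_host → ¬audit_consent), contraposes to O(audit_consent → ¬quarantine_host); with O(audit_consent) we get O(¬quarantine_host).
Applying K to premise 5 (O(¬quarantine_host → take_oath)) and O(¬quarantine_host) yields O(take_oath).
With premise 8, O(take_oath → ¬inform_policy), the K-axiom yields O(¬inform_policy).
The contrapositive of premise 3 (O(¬authorize_badge → inform_policy)) is O(¬inform_policy → authorize_badge), and O(¬inform_policy) is already established, so O(authorize_badge).
The contrapositive of premise 1 (O(run_backup → ¬authorize_badge)) is O(authorize_badge → ¬run_backup), and O(authorize_badge) is already established, so O(¬run_backup).
Applying K to premise 2 (O(¬run_backup → convene_panel)) and O(¬run_backup) yields O(convene_panel).
Premises 4, 6, 9, 10 do not contribute to this derivation.
So O(convene_panel) follows.

Yes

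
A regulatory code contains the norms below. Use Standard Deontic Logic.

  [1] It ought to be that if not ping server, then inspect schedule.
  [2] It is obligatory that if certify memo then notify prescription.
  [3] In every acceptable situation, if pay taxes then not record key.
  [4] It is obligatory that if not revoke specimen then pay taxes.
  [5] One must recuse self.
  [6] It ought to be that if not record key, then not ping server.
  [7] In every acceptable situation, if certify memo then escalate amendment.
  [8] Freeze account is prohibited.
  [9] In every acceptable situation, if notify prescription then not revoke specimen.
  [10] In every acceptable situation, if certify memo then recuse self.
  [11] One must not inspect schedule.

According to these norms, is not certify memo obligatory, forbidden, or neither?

Obligatory

Premise 11 is F(inspect_schedule), i.e. O(¬inspect_schedule).
Premise 1, O(¬ping_server → inspect_schedule), contraposes to O(¬inspect_schedule → ping_server); with O(¬inspect_schedule) we get O(ping_server).
Premise 6, O(¬record_key → ¬ping_server), contraposes to O(ping_server → record_key); with O(ping_server) we get O(record_key).
Premise 3, O(pay_taxes → ¬record_key), contraposes to O(record_key → ¬pay_taxes); with O(record_key) we get O(¬pay_taxes).
The contrapositive of premise 4 (O(¬revoke_specimen → pay_taxes)) is O(¬pay_taxes → revoke_specimen), and O(¬pay_taxes) is already established, so O(revoke_specimen).
Premise 9, O(notify_prescription → ¬revoke_specimen), contraposes to O(revoke_specimen → ¬notify_prescription); with O(revoke_specimen) we get O(¬notify_prescription).
Premise 2 is O(certify_memo → notify_prescription); contrapositively O(¬notify_prescription → ¬certify_memo). Since O(¬notify_prescription) holds, K gives O(¬certify_memo).
Premises 5, 7, 8, 10 do not contribute to this derivation.
Hence ¬certify_memo is obligatory.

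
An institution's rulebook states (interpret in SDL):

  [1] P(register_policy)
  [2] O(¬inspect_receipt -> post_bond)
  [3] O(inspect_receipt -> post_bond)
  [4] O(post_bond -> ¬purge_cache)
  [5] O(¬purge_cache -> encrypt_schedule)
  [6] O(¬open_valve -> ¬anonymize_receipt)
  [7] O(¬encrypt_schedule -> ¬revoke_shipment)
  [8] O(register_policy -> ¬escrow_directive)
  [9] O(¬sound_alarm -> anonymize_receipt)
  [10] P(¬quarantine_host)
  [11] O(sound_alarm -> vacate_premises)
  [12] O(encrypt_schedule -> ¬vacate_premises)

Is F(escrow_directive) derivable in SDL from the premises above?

No

Premise 8 is O(register_policy -> ¬escrow_directive), but O(register_policy) is not derivable from the premises (the permission P(register_policy) asserts only ¬O(¬register_policy), not O(register_policy)), so it does not yield O(¬escrow_directive).
No other premise forces O(¬escrow_directive). An ideal world satisfying every premise can still have escrow_directive true, so F(escrow_directive) is not derivable.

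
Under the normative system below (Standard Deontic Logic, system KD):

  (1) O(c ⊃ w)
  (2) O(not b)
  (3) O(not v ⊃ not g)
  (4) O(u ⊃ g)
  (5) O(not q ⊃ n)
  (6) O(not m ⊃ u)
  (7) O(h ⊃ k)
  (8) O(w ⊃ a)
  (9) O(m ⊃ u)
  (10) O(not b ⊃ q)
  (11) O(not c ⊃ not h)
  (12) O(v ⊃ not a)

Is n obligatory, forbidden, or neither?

Neither

Premise 5 is O(not q ⊃ n), but O(not q) is not derivable from the premises, so it does not yield O(n).
No premise or chain of K-axiom applications forces O(n), and none forces O(not n). So n is neither obligatory nor forbidden under these norms.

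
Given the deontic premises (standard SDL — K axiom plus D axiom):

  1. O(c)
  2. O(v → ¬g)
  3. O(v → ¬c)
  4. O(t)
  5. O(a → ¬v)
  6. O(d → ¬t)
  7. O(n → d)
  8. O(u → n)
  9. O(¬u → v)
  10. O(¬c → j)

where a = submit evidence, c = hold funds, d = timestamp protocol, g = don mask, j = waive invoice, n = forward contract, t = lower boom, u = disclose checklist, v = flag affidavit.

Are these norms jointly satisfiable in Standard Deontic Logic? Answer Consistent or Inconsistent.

Premise 1 states O(c) outright.
Premise 3, O(v → ¬c), contraposes to O(c → ¬v); with O(c) we get O(¬v).
Premise 9 is O(¬u → v); contrapositively O(¬v → u). Since O(¬v) holds, K gives O(u).
From O(u) and premise 8, O(u → n), we obtain O(n).
Premise 7 is O(n → d); since O(n), deontic closure gives O(d).
Applying K to premise 6 (O(d → ¬t)) and O(d) yields O(¬t).
However, premise 4 gives O(t).
We now have both O(¬t) and O(t) — t is simultaneously obligatory and forbidden, violating the D-axiom.

Inconsistent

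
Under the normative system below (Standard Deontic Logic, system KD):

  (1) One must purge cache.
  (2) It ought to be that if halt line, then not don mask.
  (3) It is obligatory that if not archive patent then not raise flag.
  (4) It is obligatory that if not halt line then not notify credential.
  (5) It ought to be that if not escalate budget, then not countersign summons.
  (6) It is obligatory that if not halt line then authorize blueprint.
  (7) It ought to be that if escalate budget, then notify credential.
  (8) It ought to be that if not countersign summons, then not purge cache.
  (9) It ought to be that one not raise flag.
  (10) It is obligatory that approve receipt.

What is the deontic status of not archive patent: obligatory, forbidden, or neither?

Premise 3 is O(¬archive_patent → ¬raise_flag); even if O(¬raise_flag) held, inferring O(¬archive_patent) would be affirming the consequent — invalid.
No premise or chain of K-axiom applications forces O(¬archive_patent), and none forces O(archive_patent). So ¬archive_patent is neither obligatory nor forbidden under these norms.

Neither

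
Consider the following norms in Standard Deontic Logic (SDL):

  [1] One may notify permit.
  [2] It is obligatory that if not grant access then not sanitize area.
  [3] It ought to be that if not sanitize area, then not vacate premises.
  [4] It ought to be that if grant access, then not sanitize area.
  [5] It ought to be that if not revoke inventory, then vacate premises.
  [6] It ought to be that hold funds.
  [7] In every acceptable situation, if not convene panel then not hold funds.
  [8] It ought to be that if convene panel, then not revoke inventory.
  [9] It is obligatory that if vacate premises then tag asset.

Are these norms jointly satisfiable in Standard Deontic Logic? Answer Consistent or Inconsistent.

By case analysis on grant_access: premise 4 gives O(grant_access → ¬sanitize_area) and premise 2 gives O(¬grant_access → ¬sanitize_area), so O(¬sanitize_area) either way.
Premise 3 is O(¬sanitize_area → ¬vacate_premises); since O(¬sanitize_area), deontic closure gives O(¬vacate_premises).
Premise 5 is O(¬revoke_inventory → vacate_premises); contrapositively O(¬vacate_premises → revoke_inventory). Since O(¬vacate_premises) holds, K gives O(revoke_inventory).
The contrapositive of premise 8 (O(convene_panel → ¬revoke_inventory)) is O(revoke_inventory → ¬convene_panel), and O(revoke_inventory) is already established, so O(¬convene_panel).
Applying K to premise 7 (O(¬convene_panel → ¬hold_funds)) and O(¬convene_panel) yields O(¬hold_funds).
However, premise 6 gives O(hold_funds).
We now have both O(¬hold_funds) and O(hold_funds) — hold_funds is simultaneously obligatory and forbidden, violating the D-axiom.

Inconsistent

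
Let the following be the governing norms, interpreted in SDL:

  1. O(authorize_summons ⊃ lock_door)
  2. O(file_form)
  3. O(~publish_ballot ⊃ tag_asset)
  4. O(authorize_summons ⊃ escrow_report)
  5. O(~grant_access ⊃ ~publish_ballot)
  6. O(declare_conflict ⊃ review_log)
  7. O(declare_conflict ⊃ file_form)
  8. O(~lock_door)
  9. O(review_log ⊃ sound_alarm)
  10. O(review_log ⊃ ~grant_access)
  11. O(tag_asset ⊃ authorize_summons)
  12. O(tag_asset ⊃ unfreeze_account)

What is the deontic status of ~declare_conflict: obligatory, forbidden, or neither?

From premise 8 we have O(~lock_door).
The contrapositive of premise 1 (O(authorize_summons ⊃ lock_door)) is O(~lock_door ⊃ ~authorize_summons), and O(~lock_door) is already established, so O(~authorize_summons).
Premise 11 is O(tag_asset ⊃ authorize_summons); contrapositively O(~authorize_summons ⊃ ~tag_asset). Since O(~authorize_summons) holds, K gives O(~tag_asset).
The contrapositive of premise 3 (O(~publish_ballot ⊃ tag_asset)) is O(~tag_asset ⊃ publish_ballot), and O(~tag_asset) is already established, so O(publish_ballot).
The contrapositive of premise 5 (O(~grant_access ⊃ ~publish_ballot)) is O(publish_ballot ⊃ grant_access), and O(publish_ballot) is already established, so O(grant_access).
Premise 10, O(review_log ⊃ ~grant_access), contraposes to O(grant_access ⊃ ~review_log); with O(grant_access) we get O(~review_log).
The contrapositive of premise 6 (O(declare_conflict ⊃ review_log)) is O(~review_log ⊃ ~declare_conflict), and O(~review_log) is already established, so O(~declare_conflict).
Premises 2, 4, 7, 9, 12 do not contribute to this derivation.
Hence ~declare_conflict is obligatory.

Obligatory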